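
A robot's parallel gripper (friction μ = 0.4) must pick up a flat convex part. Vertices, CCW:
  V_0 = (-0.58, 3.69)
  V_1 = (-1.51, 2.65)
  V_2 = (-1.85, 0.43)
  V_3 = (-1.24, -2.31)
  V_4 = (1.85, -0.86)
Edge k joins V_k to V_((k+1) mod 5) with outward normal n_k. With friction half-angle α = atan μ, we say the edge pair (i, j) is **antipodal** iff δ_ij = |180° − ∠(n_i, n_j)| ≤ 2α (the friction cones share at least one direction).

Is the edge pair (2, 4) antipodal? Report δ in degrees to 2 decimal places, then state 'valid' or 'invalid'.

δ = 15.55°, valid

α = atan 0.4 = 21.80°;  2α = 43.60°
edge 2: e_2 = (+0.61, -2.74);  n_2 = (-0.9761, -0.2173)
edge 4: e_4 = (-2.43, +4.55);  n_4 = (+0.8821, +0.4711)
∠(n_2, n_4) = 164.45°
δ = |180° − 164.45°| = 15.55°
15.55° ≤ 2α = 43.60°  →  valid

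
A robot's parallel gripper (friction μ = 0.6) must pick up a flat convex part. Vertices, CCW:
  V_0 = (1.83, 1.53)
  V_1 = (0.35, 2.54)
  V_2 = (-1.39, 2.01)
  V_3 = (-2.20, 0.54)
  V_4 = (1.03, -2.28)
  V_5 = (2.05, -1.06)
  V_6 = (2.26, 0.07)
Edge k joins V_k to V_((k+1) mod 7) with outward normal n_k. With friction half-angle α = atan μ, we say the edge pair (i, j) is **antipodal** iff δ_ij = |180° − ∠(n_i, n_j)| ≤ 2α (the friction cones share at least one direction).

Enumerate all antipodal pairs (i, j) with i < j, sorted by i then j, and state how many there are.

count = 8; pairs: (0,3), (1,3), (1,4), (2,4), (2,5), (2,6), (3,5), (3,6)

α = atan 0.6 = 30.96°;  2α = 61.93°
n_0 = (+0.5637, +0.8260)
n_1 = (-0.2914, +0.9566)
n_2 = (-0.8758, +0.4826)
n_3 = (-0.6577, -0.7533)
n_4 = (+0.7672, -0.6414)
n_5 = (+0.9832, -0.1827)
n_6 = (+0.9593, +0.2825)
  (0,1): δ = 128.75°  ·
  (0,2): δ = 84.54°  ·
  (0,3): δ = 6.81°  ✓
  (0,4): δ = 84.41°  ·
  (0,5): δ = 113.78°  ·
  (0,6): δ = 140.72°  ·
  (1,2): δ = 135.80°  ·
  (1,3): δ = 58.06°  ✓
  (1,4): δ = 33.16°  ✓
  (1,5): δ = 62.53°  ·
  (1,6): δ = 89.47°  ·
  (2,3): δ = 102.27°  ·
  (2,4): δ = 11.04°  ✓
  (2,5): δ = 18.33°  ✓
  (2,6): δ = 45.27°  ✓
  (3,4): δ = 88.77°  ·
  (3,5): δ = 59.40°  ✓
  (3,6): δ = 32.47°  ✓
  (4,5): δ = 150.63°  ·
  (4,6): δ = 123.69°  ·
  (5,6): δ = 153.06°  ·
antipodal pairs: 8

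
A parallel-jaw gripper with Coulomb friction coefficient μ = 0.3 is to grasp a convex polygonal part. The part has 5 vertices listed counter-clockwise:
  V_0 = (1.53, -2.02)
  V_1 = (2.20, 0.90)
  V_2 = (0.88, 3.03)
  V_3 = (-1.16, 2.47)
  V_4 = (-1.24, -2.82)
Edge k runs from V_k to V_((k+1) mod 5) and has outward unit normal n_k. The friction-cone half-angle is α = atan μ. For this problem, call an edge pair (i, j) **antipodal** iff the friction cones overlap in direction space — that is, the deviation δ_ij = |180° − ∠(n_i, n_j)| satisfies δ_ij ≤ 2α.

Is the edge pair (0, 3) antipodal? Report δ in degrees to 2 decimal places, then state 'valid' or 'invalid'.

α = atan 0.3 = 16.70°;  2α = 33.40°
edge 0: e_0 = (+0.67, +2.92);  n_0 = (+0.9747, -0.2236)
edge 3: e_3 = (-0.08, -5.29);  n_3 = (-0.9999, +0.0151)
∠(n_0, n_3) = 167.94°
δ = |180° − 167.94°| = 12.06°
12.06° ≤ 2α = 33.40°  →  valid

δ = 12.06°, valid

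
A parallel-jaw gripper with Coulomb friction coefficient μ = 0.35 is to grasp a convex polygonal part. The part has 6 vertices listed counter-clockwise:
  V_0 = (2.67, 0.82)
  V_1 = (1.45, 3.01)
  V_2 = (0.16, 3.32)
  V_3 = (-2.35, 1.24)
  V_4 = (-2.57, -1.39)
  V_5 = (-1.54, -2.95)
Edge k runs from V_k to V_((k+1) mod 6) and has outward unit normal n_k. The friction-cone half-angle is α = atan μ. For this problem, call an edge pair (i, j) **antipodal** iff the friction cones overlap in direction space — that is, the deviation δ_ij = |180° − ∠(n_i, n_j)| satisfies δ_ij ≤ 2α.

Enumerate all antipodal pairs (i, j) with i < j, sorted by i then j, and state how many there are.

count = 3; pairs: (0,3), (0,4), (2,5)

α = atan 0.35 = 19.29°;  2α = 38.58°
n_0 = (+0.8736, +0.4867)
n_1 = (+0.2337, +0.9723)
n_2 = (-0.6381, +0.7700)
n_3 = (-0.9965, +0.0834)
n_4 = (-0.8345, -0.5510)
n_5 = (+0.6671, -0.7450)
  (0,1): δ = 132.63°  ·
  (0,2): δ = 79.47°  ·
  (0,3): δ = 33.90°  ✓
  (0,4): δ = 4.31°  ✓
  (0,5): δ = 102.72°  ·
  (1,2): δ = 126.84°  ·
  (1,3): δ = 81.27°  ·
  (1,4): δ = 43.05°  ·
  (1,5): δ = 55.36°  ·
  (2,3): δ = 134.43°  ·
  (2,4): δ = 96.21°  ·
  (2,5): δ = 2.20°  ✓
  (3,4): δ = 141.78°  ·
  (3,5): δ = 43.37°  ·
  (4,5): δ = 81.59°  ·
antipodal pairs: 3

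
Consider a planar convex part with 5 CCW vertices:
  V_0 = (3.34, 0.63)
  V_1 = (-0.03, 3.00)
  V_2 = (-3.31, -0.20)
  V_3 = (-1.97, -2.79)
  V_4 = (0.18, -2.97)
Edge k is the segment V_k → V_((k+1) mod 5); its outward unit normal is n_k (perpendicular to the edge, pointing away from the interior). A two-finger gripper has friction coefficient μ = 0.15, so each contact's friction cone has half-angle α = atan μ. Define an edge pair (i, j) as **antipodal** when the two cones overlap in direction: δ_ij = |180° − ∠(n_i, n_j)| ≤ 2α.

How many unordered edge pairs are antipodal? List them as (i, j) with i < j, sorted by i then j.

count = 1; pairs: (1,4)

α = atan 0.15 = 8.53°;  2α = 17.06°
n_0 = (+0.5753, +0.8180)
n_1 = (-0.6983, +0.7158)
n_2 = (-0.8882, -0.4595)
n_3 = (-0.0834, -0.9965)
n_4 = (+0.7515, -0.6597)
  (0,1): δ = 100.59°  ·
  (0,2): δ = 27.53°  ·
  (0,3): δ = 30.33°  ·
  (0,4): δ = 83.84°  ·
  (1,2): δ = 106.94°  ·
  (1,3): δ = 49.08°  ·
  (1,4): δ = 4.43°  ✓
  (2,3): δ = 122.14°  ·
  (2,4): δ = 68.63°  ·
  (3,4): δ = 126.49°  ·
antipodal pairs: 1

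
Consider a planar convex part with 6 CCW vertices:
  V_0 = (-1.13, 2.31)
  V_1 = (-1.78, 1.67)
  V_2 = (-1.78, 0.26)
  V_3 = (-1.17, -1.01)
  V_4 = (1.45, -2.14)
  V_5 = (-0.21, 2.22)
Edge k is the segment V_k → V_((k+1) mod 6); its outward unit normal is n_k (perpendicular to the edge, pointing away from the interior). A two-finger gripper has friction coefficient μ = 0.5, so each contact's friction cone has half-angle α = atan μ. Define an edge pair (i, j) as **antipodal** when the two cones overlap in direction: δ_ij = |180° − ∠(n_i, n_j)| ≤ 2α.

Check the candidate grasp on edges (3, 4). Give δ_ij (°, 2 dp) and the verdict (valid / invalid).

α = atan 0.5 = 26.57°;  2α = 53.13°
edge 3: e_3 = (+2.62, -1.13);  n_3 = (-0.3960, -0.9182)
edge 4: e_4 = (-1.66, +4.36);  n_4 = (+0.9346, +0.3558)
∠(n_3, n_4) = 134.17°
δ = |180° − 134.17°| = 45.83°
45.83° ≤ 2α = 53.13°  →  valid

δ = 45.83°, valid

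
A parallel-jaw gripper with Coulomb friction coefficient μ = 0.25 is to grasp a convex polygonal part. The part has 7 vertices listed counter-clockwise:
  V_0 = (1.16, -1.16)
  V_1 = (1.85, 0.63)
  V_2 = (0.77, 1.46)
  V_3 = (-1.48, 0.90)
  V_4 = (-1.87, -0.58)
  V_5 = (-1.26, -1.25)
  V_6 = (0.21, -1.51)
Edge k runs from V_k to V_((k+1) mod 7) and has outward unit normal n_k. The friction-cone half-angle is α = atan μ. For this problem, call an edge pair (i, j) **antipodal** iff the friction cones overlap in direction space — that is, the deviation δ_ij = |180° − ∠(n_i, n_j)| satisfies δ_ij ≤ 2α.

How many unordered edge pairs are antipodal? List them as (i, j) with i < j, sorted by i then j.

count = 5; pairs: (0,3), (1,4), (1,5), (2,5), (2,6)

α = atan 0.25 = 14.04°;  2α = 28.07°
n_0 = (+0.9331, -0.3597)
n_1 = (+0.6094, +0.7929)
n_2 = (-0.2415, +0.9704)
n_3 = (-0.9670, +0.2548)
n_4 = (-0.7394, -0.6732)
n_5 = (-0.1742, -0.9847)
n_6 = (+0.3457, -0.9383)
  (0,1): δ = 106.46°  ·
  (0,2): δ = 54.94°  ·
  (0,3): δ = 6.32°  ✓
  (0,4): δ = 63.40°  ·
  (0,5): δ = 101.05°  ·
  (0,6): δ = 131.31°  ·
  (1,2): δ = 128.48°  ·
  (1,3): δ = 67.22°  ·
  (1,4): δ = 10.14°  ✓
  (1,5): δ = 27.51°  ✓
  (1,6): δ = 57.77°  ·
  (2,3): δ = 118.74°  ·
  (2,4): δ = 61.66°  ·
  (2,5): δ = 24.01°  ✓
  (2,6): δ = 6.25°  ✓
  (3,4): δ = 122.92°  ·
  (3,5): δ = 85.27°  ·
  (3,6): δ = 55.01°  ·
  (4,5): δ = 142.35°  ·
  (4,6): δ = 112.09°  ·
  (5,6): δ = 149.74°  ·
antipodal pairs: 5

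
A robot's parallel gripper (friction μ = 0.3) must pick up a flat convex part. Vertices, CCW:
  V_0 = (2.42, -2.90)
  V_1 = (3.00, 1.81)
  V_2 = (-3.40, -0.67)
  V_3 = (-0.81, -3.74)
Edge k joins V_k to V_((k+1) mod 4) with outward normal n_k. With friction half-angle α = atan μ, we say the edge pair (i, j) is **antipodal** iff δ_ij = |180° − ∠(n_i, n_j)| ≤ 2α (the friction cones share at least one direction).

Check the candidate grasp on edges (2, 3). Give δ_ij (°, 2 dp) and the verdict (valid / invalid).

α = atan 0.3 = 16.70°;  2α = 33.40°
edge 2: e_2 = (+2.59, -3.07);  n_2 = (-0.7643, -0.6448)
edge 3: e_3 = (+3.23, +0.84);  n_3 = (+0.2517, -0.9678)
∠(n_2, n_3) = 64.42°
δ = |180° − 64.42°| = 115.58°
115.58° > 2α = 33.40°  →  invalid

δ = 115.58°, invalid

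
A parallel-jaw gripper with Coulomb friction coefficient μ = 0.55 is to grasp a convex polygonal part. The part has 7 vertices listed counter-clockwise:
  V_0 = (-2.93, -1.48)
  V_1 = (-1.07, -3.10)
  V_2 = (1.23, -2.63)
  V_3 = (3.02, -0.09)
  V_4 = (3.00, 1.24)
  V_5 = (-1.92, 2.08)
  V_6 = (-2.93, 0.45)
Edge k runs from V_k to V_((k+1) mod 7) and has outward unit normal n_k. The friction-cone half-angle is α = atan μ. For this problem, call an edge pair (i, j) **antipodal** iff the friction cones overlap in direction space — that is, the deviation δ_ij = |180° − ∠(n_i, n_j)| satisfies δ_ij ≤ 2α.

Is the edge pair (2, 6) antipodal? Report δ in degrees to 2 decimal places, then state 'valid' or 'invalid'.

α = atan 0.55 = 28.81°;  2α = 57.62°
edge 2: e_2 = (+1.79, +2.54);  n_2 = (+0.8174, -0.5761)
edge 6: e_6 = (+0.00, -1.93);  n_6 = (-1.0000, -0.0000)
∠(n_2, n_6) = 144.83°
δ = |180° − 144.83°| = 35.17°
35.17° ≤ 2α = 57.62°  →  valid

δ = 35.17°, valid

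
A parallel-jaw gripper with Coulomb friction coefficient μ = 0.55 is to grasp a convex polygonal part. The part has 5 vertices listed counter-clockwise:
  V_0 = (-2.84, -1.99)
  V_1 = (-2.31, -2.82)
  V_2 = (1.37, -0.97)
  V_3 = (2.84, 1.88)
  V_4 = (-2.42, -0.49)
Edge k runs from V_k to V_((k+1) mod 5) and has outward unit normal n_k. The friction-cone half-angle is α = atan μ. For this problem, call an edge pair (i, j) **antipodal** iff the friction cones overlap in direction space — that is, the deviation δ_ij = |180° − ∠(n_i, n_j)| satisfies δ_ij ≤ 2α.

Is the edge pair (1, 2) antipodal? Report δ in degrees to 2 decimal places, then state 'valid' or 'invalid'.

α = atan 0.55 = 28.81°;  2α = 57.62°
edge 1: e_1 = (+3.68, +1.85);  n_1 = (+0.4492, -0.8935)
edge 2: e_2 = (+1.47, +2.85);  n_2 = (+0.8887, -0.4584)
∠(n_1, n_2) = 36.03°
δ = |180° − 36.03°| = 143.97°
143.97° > 2α = 57.62°  →  invalid

δ = 143.97°, invalid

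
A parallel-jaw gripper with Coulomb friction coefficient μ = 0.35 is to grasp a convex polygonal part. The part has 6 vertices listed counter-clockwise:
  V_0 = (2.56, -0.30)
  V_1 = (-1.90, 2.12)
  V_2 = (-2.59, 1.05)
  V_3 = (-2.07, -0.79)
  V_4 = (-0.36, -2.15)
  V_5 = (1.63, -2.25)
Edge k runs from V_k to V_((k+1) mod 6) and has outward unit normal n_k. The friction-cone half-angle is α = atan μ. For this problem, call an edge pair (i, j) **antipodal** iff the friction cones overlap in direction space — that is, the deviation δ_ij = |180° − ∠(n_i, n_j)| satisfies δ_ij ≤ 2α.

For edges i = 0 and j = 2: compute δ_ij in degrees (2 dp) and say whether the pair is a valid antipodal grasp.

α = atan 0.35 = 19.29°;  2α = 38.58°
edge 0: e_0 = (-4.46, +2.42);  n_0 = (+0.4769, +0.8789)
edge 2: e_2 = (+0.52, -1.84);  n_2 = (-0.9623, -0.2720)
∠(n_0, n_2) = 134.27°
δ = |180° − 134.27°| = 45.73°
45.73° > 2α = 38.58°  →  invalid

δ = 45.73°, invalid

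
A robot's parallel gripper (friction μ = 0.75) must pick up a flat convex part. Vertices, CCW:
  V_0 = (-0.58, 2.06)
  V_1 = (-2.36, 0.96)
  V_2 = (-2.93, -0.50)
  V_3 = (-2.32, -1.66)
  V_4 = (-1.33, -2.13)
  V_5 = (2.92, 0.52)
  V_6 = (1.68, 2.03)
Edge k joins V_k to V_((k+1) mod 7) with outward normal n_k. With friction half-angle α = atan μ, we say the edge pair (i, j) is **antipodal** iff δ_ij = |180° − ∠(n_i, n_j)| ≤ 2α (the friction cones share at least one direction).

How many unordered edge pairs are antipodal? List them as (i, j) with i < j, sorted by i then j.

count = 9; pairs: (0,3), (0,4), (1,4), (1,5), (2,5), (2,6), (3,5), (3,6), (4,6)

α = atan 0.75 = 36.87°;  2α = 73.74°
n_0 = (-0.5257, +0.8507)
n_1 = (-0.9315, +0.3637)
n_2 = (-0.8851, -0.4654)
n_3 = (-0.4289, -0.9034)
n_4 = (+0.5291, -0.8486)
n_5 = (+0.7728, +0.6346)
n_6 = (+0.0133, +0.9999)
  (0,1): δ = 143.04°  ·
  (0,2): δ = 93.98°  ·
  (0,3): δ = 57.11°  ✓
  (0,4): δ = 0.23°  ✓
  (0,5): δ = 97.68°  ·
  (0,6): δ = 147.52°  ·
  (1,2): δ = 130.94°  ·
  (1,3): δ = 94.07°  ·
  (1,4): δ = 36.73°  ✓
  (1,5): δ = 60.72°  ✓
  (1,6): δ = 110.57°  ·
  (2,3): δ = 143.13°  ·
  (2,4): δ = 85.79°  ·
  (2,5): δ = 11.65°  ✓
  (2,6): δ = 61.50°  ✓
  (3,4): δ = 122.66°  ·
  (3,5): δ = 25.21°  ✓
  (3,6): δ = 24.64°  ✓
  (4,5): δ = 82.55°  ·
  (4,6): δ = 32.71°  ✓
  (5,6): δ = 130.15°  ·
antipodal pairs: 9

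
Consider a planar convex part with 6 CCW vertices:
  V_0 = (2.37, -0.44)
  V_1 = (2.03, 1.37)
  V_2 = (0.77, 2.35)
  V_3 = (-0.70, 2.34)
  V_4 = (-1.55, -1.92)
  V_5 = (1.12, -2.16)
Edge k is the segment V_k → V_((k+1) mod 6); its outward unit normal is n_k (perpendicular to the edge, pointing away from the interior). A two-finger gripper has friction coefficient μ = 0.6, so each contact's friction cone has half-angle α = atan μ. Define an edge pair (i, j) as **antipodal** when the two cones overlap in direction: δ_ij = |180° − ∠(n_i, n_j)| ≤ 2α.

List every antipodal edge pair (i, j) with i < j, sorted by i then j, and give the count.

count = 5; pairs: (0,3), (1,4), (2,4), (2,5), (3,5)

α = atan 0.6 = 30.96°;  2α = 61.93°
n_0 = (+0.9828, +0.1846)
n_1 = (+0.6139, +0.7894)
n_2 = (-0.0068, +1.0000)
n_3 = (-0.9807, +0.1957)
n_4 = (-0.0895, -0.9960)
n_5 = (+0.8089, -0.5879)
  (0,1): δ = 138.51°  ·
  (0,2): δ = 100.25°  ·
  (0,3): δ = 21.92°  ✓
  (0,4): δ = 74.22°  ·
  (0,5): δ = 133.35°  ·
  (1,2): δ = 141.74°  ·
  (1,3): δ = 63.41°  ·
  (1,4): δ = 32.74°  ✓
  (1,5): δ = 91.87°  ·
  (2,3): δ = 101.67°  ·
  (2,4): δ = 5.53°  ✓
  (2,5): δ = 53.60°  ✓
  (3,4): δ = 83.85°  ·
  (3,5): δ = 24.72°  ✓
  (4,5): δ = 120.87°  ·
antipodal pairs: 5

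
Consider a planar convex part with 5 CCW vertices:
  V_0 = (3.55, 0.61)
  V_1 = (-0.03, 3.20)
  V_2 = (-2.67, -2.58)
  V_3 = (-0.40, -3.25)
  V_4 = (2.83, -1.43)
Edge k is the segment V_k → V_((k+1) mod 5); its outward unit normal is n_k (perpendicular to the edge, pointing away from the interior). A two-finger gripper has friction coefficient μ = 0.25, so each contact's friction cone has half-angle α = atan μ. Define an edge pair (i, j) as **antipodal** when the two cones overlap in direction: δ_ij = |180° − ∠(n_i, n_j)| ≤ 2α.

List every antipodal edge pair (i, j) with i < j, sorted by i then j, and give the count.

count = 2; pairs: (0,2), (1,4)

α = atan 0.25 = 14.04°;  2α = 28.07°
n_0 = (+0.5862, +0.8102)
n_1 = (-0.9096, +0.4155)
n_2 = (-0.2831, -0.9591)
n_3 = (+0.4909, -0.8712)
n_4 = (+0.9430, -0.3328)
  (0,1): δ = 78.66°  ·
  (0,2): δ = 19.44°  ✓
  (0,3): δ = 65.28°  ·
  (0,4): δ = 106.44°  ·
  (1,2): δ = 81.90°  ·
  (1,3): δ = 36.05°  ·
  (1,4): δ = 5.11°  ✓
  (2,3): δ = 134.16°  ·
  (2,4): δ = 93.00°  ·
  (3,4): δ = 138.84°  ·
antipodal pairs: 2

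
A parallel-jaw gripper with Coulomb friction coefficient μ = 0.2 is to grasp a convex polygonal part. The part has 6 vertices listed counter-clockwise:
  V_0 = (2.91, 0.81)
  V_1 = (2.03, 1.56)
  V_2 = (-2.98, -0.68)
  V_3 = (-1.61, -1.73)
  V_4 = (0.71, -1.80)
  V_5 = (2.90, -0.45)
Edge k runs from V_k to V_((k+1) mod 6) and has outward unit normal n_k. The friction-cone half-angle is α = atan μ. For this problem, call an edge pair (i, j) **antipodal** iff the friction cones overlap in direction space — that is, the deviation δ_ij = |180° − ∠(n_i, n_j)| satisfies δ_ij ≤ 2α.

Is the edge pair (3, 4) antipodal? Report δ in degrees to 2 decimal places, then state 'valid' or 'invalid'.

δ = 146.62°, invalid

α = atan 0.2 = 11.31°;  2α = 22.62°
edge 3: e_3 = (+2.32, -0.07);  n_3 = (-0.0302, -0.9995)
edge 4: e_4 = (+2.19, +1.35);  n_4 = (+0.5247, -0.8513)
∠(n_3, n_4) = 33.38°
δ = |180° − 33.38°| = 146.62°
146.62° > 2α = 22.62°  →  invalid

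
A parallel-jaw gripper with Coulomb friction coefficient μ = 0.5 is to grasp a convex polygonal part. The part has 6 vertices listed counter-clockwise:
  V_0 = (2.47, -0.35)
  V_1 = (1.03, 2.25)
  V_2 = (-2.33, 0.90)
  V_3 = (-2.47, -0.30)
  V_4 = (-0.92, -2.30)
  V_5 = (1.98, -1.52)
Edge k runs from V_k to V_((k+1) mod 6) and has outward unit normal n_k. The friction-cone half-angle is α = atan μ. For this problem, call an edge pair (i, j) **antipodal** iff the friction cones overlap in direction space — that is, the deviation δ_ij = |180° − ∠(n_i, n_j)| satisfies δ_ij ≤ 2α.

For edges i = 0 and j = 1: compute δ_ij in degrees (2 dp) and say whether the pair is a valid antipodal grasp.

α = atan 0.5 = 26.57°;  2α = 53.13°
edge 0: e_0 = (-1.44, +2.60);  n_0 = (+0.8748, +0.4845)
edge 1: e_1 = (-3.36, -1.35);  n_1 = (-0.3728, +0.9279)
∠(n_0, n_1) = 82.91°
δ = |180° − 82.91°| = 97.09°
97.09° > 2α = 53.13°  →  invalid

δ = 97.09°, invalid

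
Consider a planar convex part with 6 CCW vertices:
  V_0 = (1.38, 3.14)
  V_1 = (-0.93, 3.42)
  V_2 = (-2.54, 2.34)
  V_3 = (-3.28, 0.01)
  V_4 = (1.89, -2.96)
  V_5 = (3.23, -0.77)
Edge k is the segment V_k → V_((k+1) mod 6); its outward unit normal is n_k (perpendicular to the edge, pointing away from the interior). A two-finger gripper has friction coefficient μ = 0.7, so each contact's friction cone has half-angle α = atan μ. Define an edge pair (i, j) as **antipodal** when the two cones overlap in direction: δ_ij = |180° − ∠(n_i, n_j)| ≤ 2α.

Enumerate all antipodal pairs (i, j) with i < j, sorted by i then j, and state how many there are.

count = 7; pairs: (0,3), (0,4), (1,3), (1,4), (2,4), (2,5), (3,5)

α = atan 0.7 = 34.99°;  2α = 69.98°
n_0 = (+0.1203, +0.9927)
n_1 = (-0.5571, +0.8305)
n_2 = (-0.9531, +0.3027)
n_3 = (-0.4981, -0.8671)
n_4 = (+0.8530, -0.5219)
n_5 = (+0.9039, +0.4277)
  (0,1): δ = 139.23°  ·
  (0,2): δ = 100.71°  ·
  (0,3): δ = 22.96°  ✓
  (0,4): δ = 65.45°  ✓
  (0,5): δ = 122.23°  ·
  (1,2): δ = 141.47°  ·
  (1,3): δ = 63.73°  ✓
  (1,4): δ = 24.68°  ✓
  (1,5): δ = 81.47°  ·
  (2,3): δ = 102.26°  ·
  (2,4): δ = 13.84°  ✓
  (2,5): δ = 42.94°  ✓
  (3,4): δ = 91.59°  ·
  (3,5): δ = 34.80°  ✓
  (4,5): δ = 123.22°  ·
antipodal pairs: 7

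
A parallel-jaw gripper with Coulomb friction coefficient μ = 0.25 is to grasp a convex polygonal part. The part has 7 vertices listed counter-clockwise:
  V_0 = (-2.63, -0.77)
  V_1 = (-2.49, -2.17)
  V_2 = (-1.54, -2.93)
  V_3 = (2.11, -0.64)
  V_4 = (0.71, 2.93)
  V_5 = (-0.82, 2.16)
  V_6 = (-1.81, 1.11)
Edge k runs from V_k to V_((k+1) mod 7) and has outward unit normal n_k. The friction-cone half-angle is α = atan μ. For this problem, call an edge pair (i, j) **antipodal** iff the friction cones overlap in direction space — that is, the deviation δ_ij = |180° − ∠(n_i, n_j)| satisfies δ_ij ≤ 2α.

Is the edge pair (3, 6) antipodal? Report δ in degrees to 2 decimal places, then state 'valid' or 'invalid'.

α = atan 0.25 = 14.04°;  2α = 28.07°
edge 3: e_3 = (-1.40, +3.57);  n_3 = (+0.9310, +0.3651)
edge 6: e_6 = (-0.82, -1.88);  n_6 = (-0.9166, +0.3998)
∠(n_3, n_6) = 135.02°
δ = |180° − 135.02°| = 44.98°
44.98° > 2α = 28.07°  →  invalid

δ = 44.98°, invalid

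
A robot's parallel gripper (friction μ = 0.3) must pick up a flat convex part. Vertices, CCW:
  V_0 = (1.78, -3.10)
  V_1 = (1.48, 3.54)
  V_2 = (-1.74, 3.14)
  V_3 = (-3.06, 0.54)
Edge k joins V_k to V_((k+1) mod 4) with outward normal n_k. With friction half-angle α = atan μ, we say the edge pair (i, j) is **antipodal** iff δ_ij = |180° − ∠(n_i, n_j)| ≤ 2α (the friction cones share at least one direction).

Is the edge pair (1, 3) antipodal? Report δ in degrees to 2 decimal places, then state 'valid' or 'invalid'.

δ = 44.03°, invalid

α = atan 0.3 = 16.70°;  2α = 33.40°
edge 1: e_1 = (-3.22, -0.40);  n_1 = (-0.1233, +0.9924)
edge 3: e_3 = (+4.84, -3.64);  n_3 = (-0.6011, -0.7992)
∠(n_1, n_3) = 135.97°
δ = |180° − 135.97°| = 44.03°
44.03° > 2α = 33.40°  →  invalid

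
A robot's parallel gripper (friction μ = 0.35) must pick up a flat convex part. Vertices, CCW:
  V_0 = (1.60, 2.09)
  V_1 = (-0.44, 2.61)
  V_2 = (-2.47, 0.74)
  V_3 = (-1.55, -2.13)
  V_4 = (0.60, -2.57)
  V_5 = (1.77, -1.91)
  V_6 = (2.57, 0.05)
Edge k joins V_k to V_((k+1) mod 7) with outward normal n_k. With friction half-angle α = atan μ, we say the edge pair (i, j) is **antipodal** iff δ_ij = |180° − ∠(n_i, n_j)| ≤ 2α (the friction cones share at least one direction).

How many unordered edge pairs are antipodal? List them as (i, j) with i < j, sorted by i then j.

count = 4; pairs: (0,3), (1,4), (1,5), (2,6)

α = atan 0.35 = 19.29°;  2α = 38.58°
n_0 = (+0.2470, +0.9690)
n_1 = (-0.6775, +0.7355)
n_2 = (-0.9523, -0.3053)
n_3 = (-0.2005, -0.9797)
n_4 = (+0.4913, -0.8710)
n_5 = (+0.9258, -0.3779)
n_6 = (+0.9031, +0.4294)
  (0,1): δ = 123.05°  ·
  (0,2): δ = 57.93°  ·
  (0,3): δ = 2.73°  ✓
  (0,4): δ = 43.73°  ·
  (0,5): δ = 82.10°  ·
  (0,6): δ = 129.73°  ·
  (1,2): δ = 114.88°  ·
  (1,3): δ = 54.22°  ·
  (1,4): δ = 13.22°  ✓
  (1,5): δ = 25.15°  ✓
  (1,6): δ = 72.78°  ·
  (2,3): δ = 119.34°  ·
  (2,4): δ = 78.35°  ·
  (2,5): δ = 39.98°  ·
  (2,6): δ = 7.66°  ✓
  (3,4): δ = 139.01°  ·
  (3,5): δ = 100.64°  ·
  (3,6): δ = 53.00°  ·
  (4,5): δ = 141.63°  ·
  (4,6): δ = 94.00°  ·
  (5,6): δ = 132.37°  ·
antipodal pairs: 4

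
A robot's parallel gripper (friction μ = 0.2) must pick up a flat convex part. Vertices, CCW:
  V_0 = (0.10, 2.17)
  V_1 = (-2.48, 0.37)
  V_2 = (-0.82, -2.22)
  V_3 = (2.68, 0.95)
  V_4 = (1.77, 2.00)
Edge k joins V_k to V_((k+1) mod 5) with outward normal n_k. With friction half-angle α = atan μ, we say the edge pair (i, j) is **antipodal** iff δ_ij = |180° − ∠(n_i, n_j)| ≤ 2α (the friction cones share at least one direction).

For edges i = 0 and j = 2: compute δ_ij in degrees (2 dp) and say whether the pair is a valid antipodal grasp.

α = atan 0.2 = 11.31°;  2α = 22.62°
edge 0: e_0 = (-2.58, -1.80);  n_0 = (-0.5722, +0.8201)
edge 2: e_2 = (+3.50, +3.17);  n_2 = (+0.6713, -0.7412)
∠(n_0, n_2) = 172.73°
δ = |180° − 172.73°| = 7.27°
7.27° ≤ 2α = 22.62°  →  valid

δ = 7.27°, valid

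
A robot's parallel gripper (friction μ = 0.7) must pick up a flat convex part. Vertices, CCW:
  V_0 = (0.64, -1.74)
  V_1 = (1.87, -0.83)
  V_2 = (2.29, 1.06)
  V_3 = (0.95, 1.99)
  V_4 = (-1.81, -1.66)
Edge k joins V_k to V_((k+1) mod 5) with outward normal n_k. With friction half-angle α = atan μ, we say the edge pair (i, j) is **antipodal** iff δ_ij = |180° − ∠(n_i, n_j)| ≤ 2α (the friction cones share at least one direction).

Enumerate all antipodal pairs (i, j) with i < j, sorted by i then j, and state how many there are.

count = 4; pairs: (0,3), (1,3), (2,4), (3,4)

α = atan 0.7 = 34.99°;  2α = 69.98°
n_0 = (+0.5948, -0.8039)
n_1 = (+0.9762, -0.2169)
n_2 = (+0.5702, +0.8215)
n_3 = (-0.7976, +0.6031)
n_4 = (-0.0326, -0.9995)
  (0,1): δ = 139.02°  ·
  (0,2): δ = 71.26°  ·
  (0,3): δ = 16.41°  ✓
  (0,4): δ = 141.63°  ·
  (1,2): δ = 112.23°  ·
  (1,3): δ = 24.57°  ✓
  (1,4): δ = 100.66°  ·
  (2,3): δ = 92.33°  ·
  (2,4): δ = 32.89°  ✓
  (3,4): δ = 54.77°  ✓
antipodal pairs: 4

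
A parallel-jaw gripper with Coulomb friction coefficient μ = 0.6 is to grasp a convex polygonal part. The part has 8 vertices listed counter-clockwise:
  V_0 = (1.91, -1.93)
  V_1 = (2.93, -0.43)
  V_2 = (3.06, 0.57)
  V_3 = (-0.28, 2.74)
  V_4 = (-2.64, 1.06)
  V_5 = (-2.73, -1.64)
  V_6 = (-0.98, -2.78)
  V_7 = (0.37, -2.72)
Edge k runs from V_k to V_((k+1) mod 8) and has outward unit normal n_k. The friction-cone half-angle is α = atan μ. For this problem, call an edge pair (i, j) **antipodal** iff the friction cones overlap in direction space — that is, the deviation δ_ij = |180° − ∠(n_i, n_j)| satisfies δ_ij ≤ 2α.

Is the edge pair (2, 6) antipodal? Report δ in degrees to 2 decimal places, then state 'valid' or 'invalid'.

δ = 35.56°, valid

α = atan 0.6 = 30.96°;  2α = 61.93°
edge 2: e_2 = (-3.34, +2.17);  n_2 = (+0.5448, +0.8386)
edge 6: e_6 = (+1.35, +0.06);  n_6 = (+0.0444, -0.9990)
∠(n_2, n_6) = 144.44°
δ = |180° − 144.44°| = 35.56°
35.56° ≤ 2α = 61.93°  →  valid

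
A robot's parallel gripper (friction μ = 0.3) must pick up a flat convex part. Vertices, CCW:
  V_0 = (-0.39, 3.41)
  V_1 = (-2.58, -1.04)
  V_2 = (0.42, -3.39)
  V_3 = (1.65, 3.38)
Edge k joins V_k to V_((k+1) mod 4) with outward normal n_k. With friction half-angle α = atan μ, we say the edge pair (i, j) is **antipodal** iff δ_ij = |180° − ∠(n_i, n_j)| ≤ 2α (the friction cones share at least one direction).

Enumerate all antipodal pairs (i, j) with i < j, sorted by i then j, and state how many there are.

α = atan 0.3 = 16.70°;  2α = 33.40°
n_0 = (-0.8972, +0.4416)
n_1 = (-0.6167, -0.7872)
n_2 = (+0.9839, -0.1788)
n_3 = (+0.0147, +0.9999)
  (0,1): δ = 101.87°  ·
  (0,2): δ = 15.91°  ✓
  (0,3): δ = 115.36°  ·
  (1,2): δ = 62.22°  ·
  (1,3): δ = 37.23°  ·
  (2,3): δ = 80.55°  ·
antipodal pairs: 1

count = 1; pairs: (0,2)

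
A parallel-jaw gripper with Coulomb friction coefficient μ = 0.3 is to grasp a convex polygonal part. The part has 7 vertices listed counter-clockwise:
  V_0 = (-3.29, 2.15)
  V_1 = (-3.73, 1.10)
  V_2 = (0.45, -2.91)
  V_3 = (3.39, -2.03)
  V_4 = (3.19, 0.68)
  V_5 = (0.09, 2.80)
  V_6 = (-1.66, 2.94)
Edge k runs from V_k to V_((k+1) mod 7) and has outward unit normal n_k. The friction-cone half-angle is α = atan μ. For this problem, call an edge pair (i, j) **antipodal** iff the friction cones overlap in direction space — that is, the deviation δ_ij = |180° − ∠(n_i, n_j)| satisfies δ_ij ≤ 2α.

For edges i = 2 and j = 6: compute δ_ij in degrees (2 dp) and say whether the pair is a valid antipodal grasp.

α = atan 0.3 = 16.70°;  2α = 33.40°
edge 2: e_2 = (+2.94, +0.88);  n_2 = (+0.2867, -0.9580)
edge 6: e_6 = (-1.63, -0.79);  n_6 = (-0.4361, +0.8999)
∠(n_2, n_6) = 170.81°
δ = |180° − 170.81°| = 9.19°
9.19° ≤ 2α = 33.40°  →  valid

δ = 9.19°, valid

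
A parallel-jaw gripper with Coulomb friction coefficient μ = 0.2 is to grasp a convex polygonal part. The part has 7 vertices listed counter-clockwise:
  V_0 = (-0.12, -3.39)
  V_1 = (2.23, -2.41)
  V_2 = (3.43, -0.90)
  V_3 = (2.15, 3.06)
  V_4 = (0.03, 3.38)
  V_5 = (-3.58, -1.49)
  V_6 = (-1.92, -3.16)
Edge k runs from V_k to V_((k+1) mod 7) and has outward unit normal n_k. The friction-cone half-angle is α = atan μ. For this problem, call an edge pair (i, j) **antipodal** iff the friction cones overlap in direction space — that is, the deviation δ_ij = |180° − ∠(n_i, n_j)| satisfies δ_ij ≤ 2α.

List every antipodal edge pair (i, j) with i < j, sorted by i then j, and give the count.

α = atan 0.2 = 11.31°;  2α = 22.62°
n_0 = (+0.3849, -0.9230)
n_1 = (+0.7829, -0.6222)
n_2 = (+0.9515, +0.3076)
n_3 = (+0.1493, +0.9888)
n_4 = (-0.8034, +0.5955)
n_5 = (-0.7092, -0.7050)
n_6 = (-0.1267, -0.9919)
  (0,1): δ = 151.11°  ·
  (0,2): δ = 94.72°  ·
  (0,3): δ = 31.22°  ·
  (0,4): δ = 30.81°  ·
  (0,5): δ = 112.19°  ·
  (0,6): δ = 150.08°  ·
  (1,2): δ = 123.61°  ·
  (1,3): δ = 60.11°  ·
  (1,4): δ = 1.93°  ✓
  (1,5): δ = 83.30°  ·
  (1,6): δ = 121.19°  ·
  (2,3): δ = 116.50°  ·
  (2,4): δ = 54.46°  ·
  (2,5): δ = 26.92°  ·
  (2,6): δ = 64.81°  ·
  (3,4): δ = 117.96°  ·
  (3,5): δ = 36.59°  ·
  (3,6): δ = 1.30°  ✓
  (4,5): δ = 98.62°  ·
  (4,6): δ = 60.73°  ·
  (5,6): δ = 142.11°  ·
antipodal pairs: 2

count = 2; pairs: (1,4), (3,6)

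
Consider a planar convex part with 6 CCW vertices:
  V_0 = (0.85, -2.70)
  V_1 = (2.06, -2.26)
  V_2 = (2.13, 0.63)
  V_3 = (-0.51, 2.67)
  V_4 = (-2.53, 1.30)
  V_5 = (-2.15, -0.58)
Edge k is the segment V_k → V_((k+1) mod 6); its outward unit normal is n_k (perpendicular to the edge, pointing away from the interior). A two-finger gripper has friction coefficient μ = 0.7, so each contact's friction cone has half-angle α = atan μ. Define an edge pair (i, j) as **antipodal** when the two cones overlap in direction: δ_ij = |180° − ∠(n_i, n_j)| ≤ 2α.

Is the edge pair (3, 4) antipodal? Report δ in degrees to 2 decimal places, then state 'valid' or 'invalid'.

δ = 112.72°, invalid

α = atan 0.7 = 34.99°;  2α = 69.98°
edge 3: e_3 = (-2.02, -1.37);  n_3 = (-0.5613, +0.8276)
edge 4: e_4 = (+0.38, -1.88);  n_4 = (-0.9802, -0.1981)
∠(n_3, n_4) = 67.28°
δ = |180° − 67.28°| = 112.72°
112.72° > 2α = 69.98°  →  invalid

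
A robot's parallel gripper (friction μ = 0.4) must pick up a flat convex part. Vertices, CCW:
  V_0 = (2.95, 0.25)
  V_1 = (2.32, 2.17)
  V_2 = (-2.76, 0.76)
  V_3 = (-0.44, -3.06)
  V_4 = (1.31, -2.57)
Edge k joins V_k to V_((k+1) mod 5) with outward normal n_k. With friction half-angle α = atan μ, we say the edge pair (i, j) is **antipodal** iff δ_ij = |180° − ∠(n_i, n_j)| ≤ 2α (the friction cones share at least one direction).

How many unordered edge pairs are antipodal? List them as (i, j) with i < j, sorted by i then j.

count = 2; pairs: (0,2), (1,3)

α = atan 0.4 = 21.80°;  2α = 43.60°
n_0 = (+0.9502, +0.3118)
n_1 = (-0.2674, +0.9636)
n_2 = (-0.8547, -0.5191)
n_3 = (+0.2696, -0.9630)
n_4 = (+0.8644, -0.5027)
  (0,1): δ = 92.65°  ·
  (0,2): δ = 13.11°  ✓
  (0,3): δ = 87.48°  ·
  (0,4): δ = 131.65°  ·
  (1,2): δ = 74.24°  ·
  (1,3): δ = 0.13°  ✓
  (1,4): δ = 44.31°  ·
  (2,3): δ = 105.63°  ·
  (2,4): δ = 61.45°  ·
  (3,4): δ = 135.82°  ·
antipodal pairs: 2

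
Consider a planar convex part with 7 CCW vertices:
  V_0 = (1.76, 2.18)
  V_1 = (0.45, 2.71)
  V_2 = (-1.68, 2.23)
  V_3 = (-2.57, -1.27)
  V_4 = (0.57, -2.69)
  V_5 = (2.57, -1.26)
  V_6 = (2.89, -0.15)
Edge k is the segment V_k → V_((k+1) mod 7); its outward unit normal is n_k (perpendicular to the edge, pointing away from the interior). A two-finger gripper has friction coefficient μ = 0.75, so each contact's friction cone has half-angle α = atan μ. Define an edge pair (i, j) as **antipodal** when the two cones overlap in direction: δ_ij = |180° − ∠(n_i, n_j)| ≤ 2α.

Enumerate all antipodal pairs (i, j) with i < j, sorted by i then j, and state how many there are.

α = atan 0.75 = 36.87°;  2α = 73.74°
n_0 = (+0.3750, +0.9270)
n_1 = (-0.2198, +0.9755)
n_2 = (-0.9692, +0.2464)
n_3 = (-0.4121, -0.9112)
n_4 = (+0.5816, -0.8135)
n_5 = (+0.9609, -0.2770)
n_6 = (+0.8998, +0.4364)
  (0,1): δ = 145.27°  ·
  (0,2): δ = 82.24°  ·
  (0,3): δ = 2.31°  ✓
  (0,4): δ = 57.59°  ✓
  (0,5): δ = 95.95°  ·
  (0,6): δ = 137.90°  ·
  (1,2): δ = 116.97°  ·
  (1,3): δ = 37.03°  ✓
  (1,4): δ = 22.87°  ✓
  (1,5): δ = 61.22°  ✓
  (1,6): δ = 103.17°  ·
  (2,3): δ = 100.07°  ·
  (2,4): δ = 40.17°  ✓
  (2,5): δ = 1.81°  ✓
  (2,6): δ = 40.14°  ✓
  (3,4): δ = 120.10°  ·
  (3,5): δ = 81.75°  ·
  (3,6): δ = 39.79°  ✓
  (4,5): δ = 141.65°  ·
  (4,6): δ = 99.69°  ·
  (5,6): δ = 138.05°  ·
antipodal pairs: 9

count = 9; pairs: (0,3), (0,4), (1,3), (1,4), (1,5), (2,4), (2,5), (2,6), (3,6)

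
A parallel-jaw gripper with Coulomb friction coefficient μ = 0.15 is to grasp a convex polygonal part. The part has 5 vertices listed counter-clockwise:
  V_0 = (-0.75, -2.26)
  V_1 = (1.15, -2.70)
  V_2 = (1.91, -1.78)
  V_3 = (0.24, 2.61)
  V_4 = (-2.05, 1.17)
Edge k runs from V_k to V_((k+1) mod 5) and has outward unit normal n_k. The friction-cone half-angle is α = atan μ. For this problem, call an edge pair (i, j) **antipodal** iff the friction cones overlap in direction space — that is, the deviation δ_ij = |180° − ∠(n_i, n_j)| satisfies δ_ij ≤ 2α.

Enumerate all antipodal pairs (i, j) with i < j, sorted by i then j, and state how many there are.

count = 1; pairs: (2,4)

α = atan 0.15 = 8.53°;  2α = 17.06°
n_0 = (-0.2256, -0.9742)
n_1 = (+0.7710, -0.6369)
n_2 = (+0.9347, +0.3556)
n_3 = (-0.5323, +0.8465)
n_4 = (-0.9351, -0.3544)
  (0,1): δ = 116.52°  ·
  (0,2): δ = 56.13°  ·
  (0,3): δ = 45.20°  ·
  (0,4): δ = 123.80°  ·
  (1,2): δ = 119.61°  ·
  (1,3): δ = 18.28°  ·
  (1,4): δ = 60.32°  ·
  (2,3): δ = 78.66°  ·
  (2,4): δ = 0.07°  ✓
  (3,4): δ = 101.41°  ·
antipodal pairs: 1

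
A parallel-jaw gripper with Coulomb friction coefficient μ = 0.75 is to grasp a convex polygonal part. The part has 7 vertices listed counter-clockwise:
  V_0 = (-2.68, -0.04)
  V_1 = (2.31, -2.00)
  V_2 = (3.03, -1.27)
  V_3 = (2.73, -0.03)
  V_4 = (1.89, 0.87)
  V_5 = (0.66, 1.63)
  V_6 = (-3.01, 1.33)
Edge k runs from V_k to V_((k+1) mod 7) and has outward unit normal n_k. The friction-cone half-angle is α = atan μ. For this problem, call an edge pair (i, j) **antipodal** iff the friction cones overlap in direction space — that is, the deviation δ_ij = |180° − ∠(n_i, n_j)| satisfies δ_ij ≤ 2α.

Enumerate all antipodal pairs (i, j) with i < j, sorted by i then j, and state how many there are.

count = 9; pairs: (0,2), (0,3), (0,4), (0,5), (1,5), (1,6), (2,6), (3,6), (4,6)

α = atan 0.75 = 36.87°;  2α = 73.74°
n_0 = (-0.3656, -0.9308)
n_1 = (+0.7120, -0.7022)
n_2 = (+0.9720, +0.2352)
n_3 = (+0.7311, +0.6823)
n_4 = (+0.5256, +0.8507)
n_5 = (-0.0815, +0.9967)
n_6 = (-0.9722, -0.2342)
  (0,1): δ = 113.16°  ·
  (0,2): δ = 54.96°  ✓
  (0,3): δ = 25.53°  ✓
  (0,4): δ = 10.27°  ✓
  (0,5): δ = 26.12°  ✓
  (0,6): δ = 124.99°  ·
  (1,2): δ = 121.79°  ·
  (1,3): δ = 92.37°  ·
  (1,4): δ = 77.11°  ·
  (1,5): δ = 40.72°  ✓
  (1,6): δ = 58.15°  ✓
  (2,3): δ = 150.58°  ·
  (2,4): δ = 135.31°  ·
  (2,5): δ = 98.93°  ·
  (2,6): δ = 0.06°  ✓
  (3,4): δ = 164.74°  ·
  (3,5): δ = 128.35°  ·
  (3,6): δ = 29.48°  ✓
  (4,5): δ = 143.62°  ·
  (4,6): δ = 44.75°  ✓
  (5,6): δ = 81.13°  ·
antipodal pairs: 9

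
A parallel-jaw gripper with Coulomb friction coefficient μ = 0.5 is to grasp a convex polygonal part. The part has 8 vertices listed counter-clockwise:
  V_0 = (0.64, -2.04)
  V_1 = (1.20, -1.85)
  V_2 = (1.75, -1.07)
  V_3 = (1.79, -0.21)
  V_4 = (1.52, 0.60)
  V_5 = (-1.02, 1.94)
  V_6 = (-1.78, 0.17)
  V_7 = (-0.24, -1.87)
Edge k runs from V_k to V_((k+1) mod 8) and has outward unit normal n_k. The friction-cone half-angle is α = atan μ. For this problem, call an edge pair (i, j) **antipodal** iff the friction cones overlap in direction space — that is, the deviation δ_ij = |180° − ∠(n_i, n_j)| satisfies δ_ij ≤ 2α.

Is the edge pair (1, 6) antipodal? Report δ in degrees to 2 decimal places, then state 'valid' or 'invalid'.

α = atan 0.5 = 26.57°;  2α = 53.13°
edge 1: e_1 = (+0.55, +0.78);  n_1 = (+0.8173, -0.5763)
edge 6: e_6 = (+1.54, -2.04);  n_6 = (-0.7981, -0.6025)
∠(n_1, n_6) = 107.76°
δ = |180° − 107.76°| = 72.24°
72.24° > 2α = 53.13°  →  invalid

δ = 72.24°, invalid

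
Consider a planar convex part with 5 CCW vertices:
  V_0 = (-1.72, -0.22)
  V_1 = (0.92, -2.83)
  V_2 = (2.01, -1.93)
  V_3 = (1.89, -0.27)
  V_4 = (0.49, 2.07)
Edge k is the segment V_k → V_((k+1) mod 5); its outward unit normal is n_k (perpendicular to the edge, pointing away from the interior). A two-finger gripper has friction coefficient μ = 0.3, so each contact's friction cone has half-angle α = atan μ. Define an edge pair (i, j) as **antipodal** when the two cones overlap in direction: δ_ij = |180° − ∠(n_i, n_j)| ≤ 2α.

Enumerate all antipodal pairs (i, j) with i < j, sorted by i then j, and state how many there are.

α = atan 0.3 = 16.70°;  2α = 33.40°
n_0 = (-0.7031, -0.7111)
n_1 = (+0.6367, -0.7711)
n_2 = (+0.9974, +0.0721)
n_3 = (+0.8581, +0.5134)
n_4 = (-0.7196, +0.6944)
  (0,1): δ = 95.78°  ·
  (0,2): δ = 41.19°  ·
  (0,3): δ = 14.44°  ✓
  (0,4): δ = 90.69°  ·
  (1,2): δ = 125.41°  ·
  (1,3): δ = 98.65°  ·
  (1,4): δ = 6.47°  ✓
  (2,3): δ = 153.24°  ·
  (2,4): δ = 48.12°  ·
  (3,4): δ = 74.87°  ·
antipodal pairs: 2

count = 2; pairs: (0,3), (1,4)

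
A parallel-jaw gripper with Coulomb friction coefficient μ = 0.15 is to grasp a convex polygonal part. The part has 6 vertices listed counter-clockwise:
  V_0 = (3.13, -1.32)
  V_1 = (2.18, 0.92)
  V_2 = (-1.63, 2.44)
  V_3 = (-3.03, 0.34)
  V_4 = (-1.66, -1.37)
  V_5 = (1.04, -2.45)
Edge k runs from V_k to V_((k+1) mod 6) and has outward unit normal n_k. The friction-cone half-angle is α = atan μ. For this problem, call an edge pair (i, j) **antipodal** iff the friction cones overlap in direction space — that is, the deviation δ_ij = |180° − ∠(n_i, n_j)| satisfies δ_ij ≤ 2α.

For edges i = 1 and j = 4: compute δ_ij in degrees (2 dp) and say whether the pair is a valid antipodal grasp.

α = atan 0.15 = 8.53°;  2α = 17.06°
edge 1: e_1 = (-3.81, +1.52);  n_1 = (+0.3705, +0.9288)
edge 4: e_4 = (+2.70, -1.08);  n_4 = (-0.3714, -0.9285)
∠(n_1, n_4) = 179.95°
δ = |180° − 179.95°| = 0.05°
0.05° ≤ 2α = 17.06°  →  valid

δ = 0.05°, valid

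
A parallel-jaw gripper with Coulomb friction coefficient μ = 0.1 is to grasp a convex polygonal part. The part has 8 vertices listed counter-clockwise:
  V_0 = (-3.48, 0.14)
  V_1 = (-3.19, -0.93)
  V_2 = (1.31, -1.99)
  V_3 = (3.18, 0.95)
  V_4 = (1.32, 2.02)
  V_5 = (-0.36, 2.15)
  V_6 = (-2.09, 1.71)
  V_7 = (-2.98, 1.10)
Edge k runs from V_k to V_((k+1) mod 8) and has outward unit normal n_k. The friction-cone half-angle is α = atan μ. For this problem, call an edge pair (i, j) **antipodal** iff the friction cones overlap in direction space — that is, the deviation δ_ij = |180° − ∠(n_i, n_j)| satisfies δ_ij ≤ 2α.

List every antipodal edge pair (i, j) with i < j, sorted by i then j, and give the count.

α = atan 0.1 = 5.71°;  2α = 11.42°
n_0 = (-0.9652, -0.2616)
n_1 = (-0.2293, -0.9734)
n_2 = (+0.8438, -0.5367)
n_3 = (+0.4986, +0.8668)
n_4 = (+0.0772, +0.9970)
n_5 = (-0.2465, +0.9691)
n_6 = (-0.5653, +0.8249)
n_7 = (-0.8869, +0.4619)
  (0,1): δ = 118.42°  ·
  (0,2): δ = 47.62°  ·
  (0,3): δ = 44.93°  ·
  (0,4): δ = 70.41°  ·
  (0,5): δ = 89.11°  ·
  (0,6): δ = 109.26°  ·
  (0,7): δ = 137.32°  ·
  (1,2): δ = 109.20°  ·
  (1,3): δ = 16.66°  ·
  (1,4): δ = 8.83°  ✓
  (1,5): δ = 27.52°  ·
  (1,6): δ = 47.68°  ·
  (1,7): δ = 75.74°  ·
  (2,3): δ = 87.45°  ·
  (2,4): δ = 61.97°  ·
  (2,5): δ = 43.27°  ·
  (2,6): δ = 23.11°  ·
  (2,7): δ = 4.95°  ✓
  (3,4): δ = 154.51°  ·
  (3,5): δ = 135.82°  ·
  (3,6): δ = 115.66°  ·
  (3,7): δ = 87.60°  ·
  (4,5): δ = 161.31°  ·
  (4,6): δ = 141.15°  ·
  (4,7): δ = 113.09°  ·
  (5,6): δ = 159.84°  ·
  (5,7): δ = 131.78°  ·
  (6,7): δ = 151.94°  ·
antipodal pairs: 2

count = 2; pairs: (1,4), (2,7)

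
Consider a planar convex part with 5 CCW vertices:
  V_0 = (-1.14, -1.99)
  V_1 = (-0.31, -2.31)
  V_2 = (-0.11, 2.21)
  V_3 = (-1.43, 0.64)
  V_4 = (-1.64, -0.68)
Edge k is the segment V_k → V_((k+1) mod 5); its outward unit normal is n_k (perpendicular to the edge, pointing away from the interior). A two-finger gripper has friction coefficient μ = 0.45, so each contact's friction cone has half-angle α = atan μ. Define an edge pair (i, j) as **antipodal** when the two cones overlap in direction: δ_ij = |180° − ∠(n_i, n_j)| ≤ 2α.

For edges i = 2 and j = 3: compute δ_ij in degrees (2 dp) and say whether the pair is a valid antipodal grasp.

δ = 148.98°, invalid

α = atan 0.45 = 24.23°;  2α = 48.46°
edge 2: e_2 = (-1.32, -1.57);  n_2 = (-0.7654, +0.6435)
edge 3: e_3 = (-0.21, -1.32);  n_3 = (-0.9876, +0.1571)
∠(n_2, n_3) = 31.02°
δ = |180° − 31.02°| = 148.98°
148.98° > 2α = 48.46°  →  invalid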